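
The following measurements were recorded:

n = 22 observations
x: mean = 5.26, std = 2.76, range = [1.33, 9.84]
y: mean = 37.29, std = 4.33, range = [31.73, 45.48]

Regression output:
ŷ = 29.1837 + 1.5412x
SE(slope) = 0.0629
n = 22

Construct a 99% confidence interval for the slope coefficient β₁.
The 99% CI for β₁ is (1.3622, 1.7202)

Confidence interval for the slope:

The 99% CI for β₁ is: β̂₁ ± t*(α/2, n-2) × SE(β̂₁)

Step 1: Find critical t-value
- Confidence level = 0.99
- Degrees of freedom = n - 2 = 22 - 2 = 20
- t*(α/2, 20) = 2.8453

Step 2: Calculate margin of error
Margin = 2.8453 × 0.0629 = 0.1790

Step 3: Construct interval
CI = 1.5412 ± 0.1790
CI = (1.3622, 1.7202)

Interpretation: each one-unit increase in x is associated with a change in mean y of between 1.3622 and 1.7202, with 99% confidence.
Both endpoints are positive, so the data support a genuinely positive slope at this confidence level.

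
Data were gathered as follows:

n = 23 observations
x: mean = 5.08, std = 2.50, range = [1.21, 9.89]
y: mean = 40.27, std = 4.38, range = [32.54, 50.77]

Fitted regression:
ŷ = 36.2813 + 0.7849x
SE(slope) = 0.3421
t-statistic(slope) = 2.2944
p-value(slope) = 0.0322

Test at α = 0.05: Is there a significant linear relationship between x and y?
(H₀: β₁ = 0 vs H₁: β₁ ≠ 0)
Reject H₀: p-value = 0.0322 < α = 0.05. The linear relationship is significant at the 5% level.

Hypothesis test for the slope coefficient:

H₀: β₁ = 0 (no linear relationship)
H₁: β₁ ≠ 0 (linear relationship exists)

Test statistic: t = β̂₁ / SE(β̂₁) = 0.7849 / 0.3421 = 2.2944

The p-value (0.0322) is the probability, under H₀, of a t-statistic at least as extreme as |t| = 2.2944 (two-sided, df = n − 2 = 21).

Decision rule: reject H₀ if p-value < α.
p-value = 0.0322 < α = 0.05 → reject H₀.

At α = 0.05 the data do provide convincing evidence of a nonzero slope.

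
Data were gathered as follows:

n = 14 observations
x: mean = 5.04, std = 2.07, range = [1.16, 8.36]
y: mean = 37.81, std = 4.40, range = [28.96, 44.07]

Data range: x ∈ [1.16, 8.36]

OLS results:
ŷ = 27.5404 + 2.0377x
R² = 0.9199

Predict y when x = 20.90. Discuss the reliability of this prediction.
The equation gives ŷ = 70.1283; however x = 20.90 is 12.54 units above the observed range, so this extrapolated value should not be trusted.

Prediction calculation:
ŷ = 27.5404 + 2.0377 × 20.90
ŷ = 70.1283

Reliability:
- Data range: x ∈ [1.16, 8.36]
- Prediction point: x = 20.90 is 12.54 units above the observed range → this is EXTRAPOLATION, not interpolation

Why that matters here:
- The standard error of prediction grows with (x − x̄)², and x = 20.90 is far from x̄ = 5.04
- There are no observations near this x to validate the fitted line there

The R² = 0.9199 only validates the fit within [1.16, 8.36]; treat ŷ = 70.1283 with caution.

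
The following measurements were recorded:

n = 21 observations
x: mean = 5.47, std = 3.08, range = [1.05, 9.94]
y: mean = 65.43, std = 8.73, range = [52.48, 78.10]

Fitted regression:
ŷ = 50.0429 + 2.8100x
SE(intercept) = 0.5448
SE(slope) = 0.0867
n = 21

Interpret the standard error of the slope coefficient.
The slope 2.8100 is pinned down to within about ±0.0867 (one SE) by these data — relative uncertainty 3.1%, i.e. precise.

What SE measures:
- The standard error quantifies the sampling variability of the coefficient estimate
- It is the estimated standard deviation of β̂₁ across hypothetical repeated samples of the same size
- Smaller SE → more precise estimate

Relative precision:
- SE / |β̂₁| = 0.0867 / 2.8100 = 3.1%
- Rule of thumb (under 20%: precise; 20% to under 50%: moderately precise; 50% or more: imprecise) → precise

Link to interval estimation: a confidence interval for β₁ is β̂₁ ± t* × 0.0867, so SE sets the half-width per unit of t*.

What drives SE(β̂₁): wider spread of x values → smaller SE.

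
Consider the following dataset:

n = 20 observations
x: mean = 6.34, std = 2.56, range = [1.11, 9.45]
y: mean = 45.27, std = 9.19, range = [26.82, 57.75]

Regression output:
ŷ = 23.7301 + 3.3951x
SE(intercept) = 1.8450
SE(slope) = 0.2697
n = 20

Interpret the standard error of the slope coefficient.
SE(slope) = 0.2697 measures the uncertainty in the estimated slope. The coefficient is estimated precisely (SE/|β̂₁| = 7.9%).

SE(β̂₁) = 0.2697 says: if we drew many samples of n = 20 from the same population and refit each time, the fitted slopes would scatter with a standard deviation of roughly 0.2697 around the true β₁.

Relative precision:
- SE / |β̂₁| = 0.2697 / 3.3951 = 7.9%
- Rule of thumb (under 20%: precise; 20% to under 50%: moderately precise; 50% or more: imprecise) → precise

Rough 95% range (±2 SE): 3.3951 ± 0.5394 → (2.8557, 3.9345).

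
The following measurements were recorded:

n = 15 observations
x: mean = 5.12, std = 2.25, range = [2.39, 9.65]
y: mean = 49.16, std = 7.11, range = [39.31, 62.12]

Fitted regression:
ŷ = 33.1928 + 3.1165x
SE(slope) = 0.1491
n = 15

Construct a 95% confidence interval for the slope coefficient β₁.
The 95% CI for β₁ is (2.7944, 3.4386)

Confidence interval for the slope:

The 95% CI for β₁ is: β̂₁ ± t*(α/2, n-2) × SE(β̂₁)

Step 1: Find critical t-value
- Confidence level = 0.95
- Degrees of freedom = n - 2 = 15 - 2 = 13
- t*(α/2, 13) = 2.1604

Step 2: Calculate margin of error
Margin = 2.1604 × 0.1491 = 0.3221

Step 3: Construct interval
CI = 3.1165 ± 0.3221
CI = (2.7944, 3.4386)

Interpretation: intervals built this way capture the true β₁ in 95% of repeated samples; here the plausible range for the per-unit effect of x on y is 2.7944 to 3.4386.
Both endpoints are positive, so the data support a genuinely positive slope at this confidence level.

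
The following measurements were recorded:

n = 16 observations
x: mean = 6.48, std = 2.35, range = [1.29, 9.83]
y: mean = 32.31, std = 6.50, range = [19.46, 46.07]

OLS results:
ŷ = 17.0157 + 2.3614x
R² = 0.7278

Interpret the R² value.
About 72.78% of the variability in y is accounted for by the regression on x (R² = 0.7278) — a strong linear fit.

The coefficient of determination R² is the fraction of the total variation in y that the fitted line accounts for.

Here R² = 0.7278:
- Explained: 72.78% of the variation in y
- Unexplained (residual): 100% − 72.78% = 27.22%
- Rule of thumb (below 0.3 weak; 0.3 to below 0.7 moderate; 0.7 and above strong) → strong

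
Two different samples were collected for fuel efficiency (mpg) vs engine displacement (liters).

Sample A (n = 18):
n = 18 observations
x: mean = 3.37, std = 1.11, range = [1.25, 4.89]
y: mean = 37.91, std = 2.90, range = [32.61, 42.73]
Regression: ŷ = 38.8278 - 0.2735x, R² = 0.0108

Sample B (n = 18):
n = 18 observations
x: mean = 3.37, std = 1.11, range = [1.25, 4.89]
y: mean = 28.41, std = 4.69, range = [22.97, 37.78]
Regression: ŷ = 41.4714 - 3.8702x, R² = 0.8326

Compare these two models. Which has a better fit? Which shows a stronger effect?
Model B has the better fit (R² = 0.8326 vs 0.0108). Model B shows the stronger effect (|β₁| = 3.8702 vs 0.2735).

Model Comparison:

Fit — compare R²:
- Model A: R² = 0.0108 → 1.08% of variance in fuel efficiency explained
- Model B: R² = 0.8326 → 83.26% of variance in fuel efficiency explained
- 0.8326 > 0.0108 → Model B has the better fit

Strength of effect — compare |β₁|:
- Model A: β₁ = -0.2735 → predicted fuel efficiency falls 0.2735 mpg per additional liter of engine displacement
- Model B: β₁ = -3.8702 → predicted fuel efficiency falls 3.8702 mpg per additional liter of engine displacement
- |-0.2735| < |-3.8702| → Model B shows the stronger marginal effect

Note: A better fit (higher R²) doesn't necessarily mean a more important relationship.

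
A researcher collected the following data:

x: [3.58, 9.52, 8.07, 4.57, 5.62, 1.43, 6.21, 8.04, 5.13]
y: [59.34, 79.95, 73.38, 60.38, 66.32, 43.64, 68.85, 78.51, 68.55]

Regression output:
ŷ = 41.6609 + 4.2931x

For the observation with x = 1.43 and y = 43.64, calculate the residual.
Residual = -4.1600

The residual is the difference between the actual value and the predicted value:

Residual = y - ŷ

Step 1: Calculate predicted value
ŷ = 41.6609 + 4.2931 × 1.43
ŷ = 47.8000

Step 2: Calculate residual
Residual = 43.64 - 47.8000
Residual = -4.1600

The residual is negative, so the observed y = 43.64 sits below the regression line (the line overestimates it by 4.1600).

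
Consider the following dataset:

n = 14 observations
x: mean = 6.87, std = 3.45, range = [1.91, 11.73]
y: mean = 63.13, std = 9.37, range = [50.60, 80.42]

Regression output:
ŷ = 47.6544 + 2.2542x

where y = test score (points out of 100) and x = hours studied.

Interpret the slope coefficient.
On average, test score is about 2.2542 points higher for every extra hour of study time.

β₁ = 2.2542 is the change in predicted test score (points) per additional hour of study time.

Interpretation:
- Study time up by 1 hour → predicted test score increases by 2.2542 points
- This is a linear approximation: the same per-unit change is assumed across the whole observed x range
- The sign (+) gives the direction; the magnitude 2.2542 gives the size of the effect per hour

The intercept β₀ = 47.6544 is the predicted test score when study time = 0; since the smallest observed x is 1.91, this is an extrapolation and mainly anchors the line.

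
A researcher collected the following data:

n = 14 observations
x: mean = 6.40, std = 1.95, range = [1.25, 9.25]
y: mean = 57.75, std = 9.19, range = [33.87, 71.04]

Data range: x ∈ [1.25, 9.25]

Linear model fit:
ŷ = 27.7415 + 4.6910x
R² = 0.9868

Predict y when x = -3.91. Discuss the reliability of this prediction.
ŷ = 9.3997 (extrapolation — x = -3.91 lies outside [1.25, 9.25], so reliability is low).

Prediction calculation:
ŷ = 27.7415 + 4.6910 × (-3.91)
ŷ = 9.3997

Reliability:
- Data range: x ∈ [1.25, 9.25]
- Prediction point: x = -3.91 is 5.16 units below the observed range → this is EXTRAPOLATION, not interpolation

Why that matters here:
- The standard error of prediction grows with (x − x̄)², and x = -3.91 is far from x̄ = 6.40
- There are no observations near this x to validate the fitted line there

The R² = 0.9868 only validates the fit within [1.25, 9.25]; treat ŷ = 9.3997 with caution.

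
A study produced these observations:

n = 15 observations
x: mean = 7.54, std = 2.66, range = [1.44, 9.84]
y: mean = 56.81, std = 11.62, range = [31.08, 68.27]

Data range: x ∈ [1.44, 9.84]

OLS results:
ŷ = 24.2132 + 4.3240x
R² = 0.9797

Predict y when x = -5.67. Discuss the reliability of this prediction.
ŷ = -0.3039, but this is extrapolation (below the data range [1.44, 9.84]) and may be unreliable.

Prediction calculation:
ŷ = 24.2132 + 4.3240 × (-5.67)
ŷ = -0.3039

Reliability:
- Data range: x ∈ [1.44, 9.84]
- Prediction point: x = -5.67 is 7.11 units below the observed range → this is EXTRAPOLATION, not interpolation

Why that matters here:
- The standard error of prediction grows with (x − x̄)², and x = -5.67 is far from x̄ = 7.54
- Real relationships often flatten, saturate, or turn nonlinear at extremes
- There are no observations near this x to validate the fitted line there

A defensible statement: 'if the linear trend continued to x = -5.67, y would be about -0.3039' — the premise is untested.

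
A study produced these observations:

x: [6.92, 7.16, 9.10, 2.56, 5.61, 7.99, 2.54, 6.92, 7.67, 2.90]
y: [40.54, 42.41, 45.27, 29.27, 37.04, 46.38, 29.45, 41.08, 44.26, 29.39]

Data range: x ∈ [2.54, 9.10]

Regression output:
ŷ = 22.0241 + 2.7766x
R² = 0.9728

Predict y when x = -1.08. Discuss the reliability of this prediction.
ŷ = 19.0254, but this is extrapolation (below the data range [2.54, 9.10]) and may be unreliable.

Prediction calculation:
ŷ = 22.0241 + 2.7766 × (-1.08)
ŷ = 19.0254

Reliability:
- Data range: x ∈ [2.54, 9.10]
- Prediction point: x = -1.08 is 3.62 units below the observed range → this is EXTRAPOLATION, not interpolation

Why that matters here:
- There are no observations near this x to validate the fitted line there
- The linear relationship may not hold outside the observed range

Report the number if required, but flag clearly that it is an extrapolation.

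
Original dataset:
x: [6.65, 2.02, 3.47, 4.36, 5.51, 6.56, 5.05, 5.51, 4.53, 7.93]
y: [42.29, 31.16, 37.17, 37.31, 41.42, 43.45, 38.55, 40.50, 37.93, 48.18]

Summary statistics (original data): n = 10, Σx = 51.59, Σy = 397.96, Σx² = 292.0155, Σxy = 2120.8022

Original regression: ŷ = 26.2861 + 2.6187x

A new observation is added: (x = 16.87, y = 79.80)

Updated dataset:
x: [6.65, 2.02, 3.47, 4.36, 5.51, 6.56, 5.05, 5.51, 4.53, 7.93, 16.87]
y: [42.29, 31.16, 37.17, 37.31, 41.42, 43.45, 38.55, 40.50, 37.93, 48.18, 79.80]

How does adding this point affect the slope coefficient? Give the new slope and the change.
New slope β₁ = 3.2790 versus 2.6187 before: a change of +0.6603 (+25.2%).

x = 16.87 lies well outside the original x-range [2.02, 7.93] (x̄ ≈ 5.16), so this observation has high leverage and can move the slope substantially.

Step 1: Update the sums with the new point (n goes from 10 to 11)
Σx  = 51.59 + 16.87 = 68.46
Σy  = 397.96 + 79.80 = 477.76
Σx² = 292.0155 + 16.87² = 292.0155 + 284.5969 = 576.6124
Σxy = 2120.8022 + 16.87×79.80 = 2120.8022 + 1346.2260 = 3467.0282

Step 2: Recompute the slope with b₁ = (nΣxy − ΣxΣy) / (nΣx² − (Σx)²)
Numerator   = 11×3467.0282 − 68.46×477.76 = 38137.3102 − 32707.4496 = 5429.8606
Denominator = 11×576.6124 − 68.46² = 6342.7364 − 4686.7716 = 1655.9648
b₁(new) = 5429.8606 / 1655.9648 = 3.2790

(Same formula on the original sums: (10×2120.8022 − 51.59×397.96) / (10×292.0155 − 51.59²) = 677.2656 / 258.6269 = 2.6187, matching the given fit.)

Step 3: Change in slope
Δβ₁ = 3.2790 − 2.6187 = +0.6603
Relative change = +0.6603 / 2.6187 × 100% = +25.2%
→ the slope increases when the point is added.

Because the point sits above the extension of the original line at a high-leverage x, it tilts the fit up.
In practice: examine leverage (hᵢ) and Cook's distance rather than deleting it automatically.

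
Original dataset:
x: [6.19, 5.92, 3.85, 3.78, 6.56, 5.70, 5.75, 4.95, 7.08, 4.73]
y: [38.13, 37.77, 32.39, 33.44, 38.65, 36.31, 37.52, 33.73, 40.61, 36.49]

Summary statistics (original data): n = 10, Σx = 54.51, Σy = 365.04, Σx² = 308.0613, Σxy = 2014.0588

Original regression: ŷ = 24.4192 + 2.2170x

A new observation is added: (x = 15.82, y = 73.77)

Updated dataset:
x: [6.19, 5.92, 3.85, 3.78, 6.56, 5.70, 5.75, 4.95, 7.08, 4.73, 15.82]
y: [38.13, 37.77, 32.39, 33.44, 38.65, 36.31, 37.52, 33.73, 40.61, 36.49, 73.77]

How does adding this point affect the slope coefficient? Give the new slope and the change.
New slope β₁ = 3.4555 versus 2.2170 before: a change of +1.2385 (+55.9%).

x = 15.82 lies well outside the original x-range [3.78, 7.08] (x̄ ≈ 5.45), so this observation has high leverage and can move the slope substantially.

Step 1: Update the sums with the new point (n goes from 10 to 11)
Σx  = 54.51 + 15.82 = 70.33
Σy  = 365.04 + 73.77 = 438.81
Σx² = 308.0613 + 15.82² = 308.0613 + 250.2724 = 558.3337
Σxy = 2014.0588 + 15.82×73.77 = 2014.0588 + 1167.0414 = 3181.1002

Step 2: Recompute the slope with b₁ = (nΣxy − ΣxΣy) / (nΣx² − (Σx)²)
Numerator   = 11×3181.1002 − 70.33×438.81 = 34992.1022 − 30861.5073 = 4130.5949
Denominator = 11×558.3337 − 70.33² = 6141.6707 − 4946.3089 = 1195.3618
b₁(new) = 4130.5949 / 1195.3618 = 3.4555

(Same formula on the original sums: (10×2014.0588 − 54.51×365.04) / (10×308.0613 − 54.51²) = 242.2576 / 109.2729 = 2.2170, matching the given fit.)

Step 3: Change in slope
Δβ₁ = 3.4555 − 2.2170 = +1.2385
Relative change = +1.2385 / 2.2170 × 100% = +55.9%
→ the slope increases when the point is added.

Because the point sits above the extension of the original line at a high-leverage x, it tilts the fit up.
In practice: check such a point for data-entry or measurement error; examine leverage (hᵢ) and Cook's distance rather than deleting it automatically.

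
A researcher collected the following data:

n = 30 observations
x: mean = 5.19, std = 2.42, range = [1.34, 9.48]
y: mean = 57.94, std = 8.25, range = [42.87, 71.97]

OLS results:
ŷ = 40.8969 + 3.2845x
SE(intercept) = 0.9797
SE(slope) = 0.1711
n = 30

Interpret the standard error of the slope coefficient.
SE(β̂₁) = 0.1711 is the estimated standard deviation of the slope estimate across repeated samples; relative to β̂₁ = 3.2845 that is 5.2%, a precise estimate.

SE(β̂₁) = 0.1711 says: if we drew many samples of n = 30 from the same population and refit each time, the fitted slopes would scatter with a standard deviation of roughly 0.1711 around the true β₁.

Relative precision:
- SE / |β̂₁| = 0.1711 / 3.2845 = 5.2%
- Rule of thumb (under 20%: precise; 20% to under 50%: moderately precise; 50% or more: imprecise) → precise

Link to the t-test: t = β̂₁ / SE(β̂₁) = 3.2845 / 0.1711 = 19.1964, the statistic for H₀: β₁ = 0.

What drives SE(β̂₁): larger n (here n = 30) → smaller SE; more residual scatter → larger SE; wider spread of x values → smaller SE.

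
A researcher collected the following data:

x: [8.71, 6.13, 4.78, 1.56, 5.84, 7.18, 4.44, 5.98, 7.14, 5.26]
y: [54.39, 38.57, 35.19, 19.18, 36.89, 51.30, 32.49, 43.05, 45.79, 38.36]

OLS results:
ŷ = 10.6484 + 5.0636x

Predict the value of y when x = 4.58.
ŷ = 33.8397

To predict y for x = 4.58, substitute into the regression equation:

ŷ = 10.6484 + 5.0636 × 4.58
ŷ = 10.6484 + 23.1913
ŷ = 33.8397

This is a point prediction; actual observations scatter around it by roughly the residual standard deviation.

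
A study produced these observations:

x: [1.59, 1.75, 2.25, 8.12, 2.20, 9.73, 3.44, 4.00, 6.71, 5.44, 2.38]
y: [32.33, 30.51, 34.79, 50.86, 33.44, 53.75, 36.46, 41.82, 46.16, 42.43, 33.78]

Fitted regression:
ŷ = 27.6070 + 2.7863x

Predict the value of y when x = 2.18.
ŷ = 33.6811

To predict y for x = 2.18, substitute into the regression equation:

ŷ = 27.6070 + 2.7863 × 2.18
ŷ = 27.6070 + 6.0741
ŷ = 33.6811

This is a point prediction; actual observations scatter around it by roughly the residual standard deviation.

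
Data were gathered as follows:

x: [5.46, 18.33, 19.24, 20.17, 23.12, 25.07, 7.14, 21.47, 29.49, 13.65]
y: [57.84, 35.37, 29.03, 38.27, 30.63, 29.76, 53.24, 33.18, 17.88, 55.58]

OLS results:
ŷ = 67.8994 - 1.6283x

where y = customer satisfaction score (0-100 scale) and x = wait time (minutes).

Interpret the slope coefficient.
For each additional minute of wait time, predicted satisfaction score decreases by approximately 1.6283 points.

β₁ = -1.6283 is the change in predicted satisfaction score (points) per additional minute of wait time.

Interpretation:
- Wait time up by 1 minute → predicted satisfaction score decreases by 1.6283 points
- The effect is assumed constant over the observed range of x (linearity)
- The slope describes association in these data, not necessarily a causal effect

(β₀ = 67.8994 is the fitted value at x = 0 and is not part of the slope interpretation.)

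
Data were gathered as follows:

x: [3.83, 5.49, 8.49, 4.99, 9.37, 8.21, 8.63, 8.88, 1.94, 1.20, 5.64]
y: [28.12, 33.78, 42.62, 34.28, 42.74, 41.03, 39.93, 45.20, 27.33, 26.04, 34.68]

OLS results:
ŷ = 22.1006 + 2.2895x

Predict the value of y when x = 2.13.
ŷ = 26.9772

Plug x = 2.13 into the fitted line:

ŷ = 22.1006 + 2.2895 × 2.13
ŷ = 22.1006 + 4.8766
ŷ = 26.9772

This is the fitted mean response at that x — an individual observation would come with a wider prediction interval.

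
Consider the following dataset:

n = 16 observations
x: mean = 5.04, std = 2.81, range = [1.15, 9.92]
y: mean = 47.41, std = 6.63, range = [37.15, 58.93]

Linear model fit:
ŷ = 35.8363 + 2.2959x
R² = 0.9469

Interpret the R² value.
The model explains 94.69% of the variance in y (R² = 0.9469), leaving 5.31% unexplained; the fit is strong.

The coefficient of determination R² is the fraction of the total variation in y that the fitted line accounts for.

Here R² = 0.9469:
- Explained: 94.69% of the variation in y
- Unexplained (residual): 100% − 94.69% = 5.31%
- Rule of thumb (below 0.3 weak; 0.3 to below 0.7 moderate; 0.7 and above strong) → strong

Equivalently, for simple linear regression R² = r², so |r| = √0.9469 ≈ 0.9731.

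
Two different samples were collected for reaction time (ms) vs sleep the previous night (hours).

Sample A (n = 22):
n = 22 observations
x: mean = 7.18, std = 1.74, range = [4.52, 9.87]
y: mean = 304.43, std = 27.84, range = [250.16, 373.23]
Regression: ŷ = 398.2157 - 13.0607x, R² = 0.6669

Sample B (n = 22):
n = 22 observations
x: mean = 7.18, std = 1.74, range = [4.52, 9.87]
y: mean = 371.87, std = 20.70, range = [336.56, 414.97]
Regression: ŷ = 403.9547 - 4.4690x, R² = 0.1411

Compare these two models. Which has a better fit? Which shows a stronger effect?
Model A has the better fit (R² = 0.6669 vs 0.1411). Model A shows the stronger effect (|β₁| = 13.0607 vs 4.4690).

Model Comparison:

Goodness of fit (R²):
- Model A: R² = 0.6669 → 66.69% of variance in reaction time explained
- Model B: R² = 0.1411 → 14.11% of variance in reaction time explained
- 0.6669 > 0.1411 → Model A has the better fit

Strength of effect — compare |β₁|:
- Model A: β₁ = -13.0607 → predicted reaction time falls 13.0607 ms per additional hour of sleep
- Model B: β₁ = -4.4690 → predicted reaction time falls 4.4690 ms per additional hour of sleep
- |-13.0607| > |-4.4690| → Model A shows the stronger marginal effect

Note: A steeper slope doesn't make a better model if the scatter around the line is large.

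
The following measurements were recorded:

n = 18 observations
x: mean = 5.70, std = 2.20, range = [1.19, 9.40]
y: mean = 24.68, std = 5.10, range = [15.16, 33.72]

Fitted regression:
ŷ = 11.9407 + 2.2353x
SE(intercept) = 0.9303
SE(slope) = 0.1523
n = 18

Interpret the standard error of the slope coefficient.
The slope 2.2353 is pinned down to within about ±0.1523 (one SE) by these data — relative uncertainty 6.8%, i.e. precise.

SE(β̂₁) = s / √Sxx, where s is the residual standard deviation and Sxx = Σ(x − x̄)². It is the yardstick for how far β̂₁ = 2.2353 could plausibly be from the true slope.

Relative precision:
- SE / |β̂₁| = 0.1523 / 2.2353 = 6.8%
- Rule of thumb (under 20%: precise; 20% to under 50%: moderately precise; 50% or more: imprecise) → precise

Link to the t-test: t = β̂₁ / SE(β̂₁) = 2.2353 / 0.1523 = 14.6770, the statistic for H₀: β₁ = 0.

What drives SE(β̂₁): more residual scatter → larger SE; larger n (here n = 18) → smaller SE; wider spread of x values → smaller SE.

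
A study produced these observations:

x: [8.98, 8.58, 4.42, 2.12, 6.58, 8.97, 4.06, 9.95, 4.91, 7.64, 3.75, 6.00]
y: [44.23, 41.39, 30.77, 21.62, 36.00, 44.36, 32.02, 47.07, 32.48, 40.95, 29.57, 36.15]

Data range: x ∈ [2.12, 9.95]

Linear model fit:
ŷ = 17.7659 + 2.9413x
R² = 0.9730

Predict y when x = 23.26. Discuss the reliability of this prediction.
The equation gives ŷ = 86.1805; however x = 23.26 is 13.31 units above the observed range, so this extrapolated value should not be trusted.

Prediction calculation:
ŷ = 17.7659 + 2.9413 × 23.26
ŷ = 86.1805

Reliability:
- Data range: x ∈ [2.12, 9.95]
- Prediction point: x = 23.26 is 13.31 units above the observed range → this is EXTRAPOLATION, not interpolation

Why that matters here:
- Real relationships often flatten, saturate, or turn nonlinear at extremes
- There are no observations near this x to validate the fitted line there

Report the number if required, but flag clearly that it is an extrapolation.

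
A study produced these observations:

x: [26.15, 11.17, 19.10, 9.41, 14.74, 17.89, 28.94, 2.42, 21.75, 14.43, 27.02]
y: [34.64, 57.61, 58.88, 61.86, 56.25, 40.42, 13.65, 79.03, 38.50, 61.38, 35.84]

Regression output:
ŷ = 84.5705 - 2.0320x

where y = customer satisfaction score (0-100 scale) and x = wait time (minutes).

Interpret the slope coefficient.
An increase of one minute in wait time is associated with a 2.0320 points decrease in predicted satisfaction score.

The slope β₁ = -2.0320 gives the rate at which the fitted satisfaction score changes with wait time.

Interpretation:
- Wait time up by 1 minute → predicted satisfaction score decreases by 2.0320 points
- The effect is assumed constant over the observed range of x (linearity)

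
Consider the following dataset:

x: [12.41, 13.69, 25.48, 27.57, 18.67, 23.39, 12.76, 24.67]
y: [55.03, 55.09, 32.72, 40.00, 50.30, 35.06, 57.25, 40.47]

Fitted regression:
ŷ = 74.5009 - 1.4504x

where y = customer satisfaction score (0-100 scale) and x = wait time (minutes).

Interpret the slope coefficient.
An increase of one minute in wait time is associated with a 1.4504 points decrease in predicted satisfaction score.

β₁ = -1.4504 is the change in predicted satisfaction score (points) per additional minute of wait time.

Interpretation:
- Wait time up by 1 minute → predicted satisfaction score decreases by 1.4504 points
- The effect is assumed constant over the observed range of x (linearity)
- The sign (−) gives the direction; the magnitude 1.4504 gives the size of the effect per minute

(β₀ = 74.5009 is the fitted value at x = 0 and is not part of the slope interpretation.)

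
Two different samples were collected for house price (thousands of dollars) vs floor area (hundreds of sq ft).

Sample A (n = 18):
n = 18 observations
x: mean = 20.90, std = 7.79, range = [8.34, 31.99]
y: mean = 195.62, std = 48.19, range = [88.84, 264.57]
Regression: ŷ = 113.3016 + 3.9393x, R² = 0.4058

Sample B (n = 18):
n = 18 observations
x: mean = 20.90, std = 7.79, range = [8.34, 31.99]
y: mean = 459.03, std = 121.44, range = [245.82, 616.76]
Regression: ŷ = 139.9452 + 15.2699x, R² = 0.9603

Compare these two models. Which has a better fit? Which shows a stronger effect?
Model B has the better fit (R² = 0.9603 vs 0.4058). Model B shows the stronger effect (|β₁| = 15.2699 vs 3.9393).

Model Comparison:

Fit — compare R²:
- Model A: R² = 0.4058 → 40.58% of variance in house price explained
- Model B: R² = 0.9603 → 96.03% of variance in house price explained
- 0.9603 > 0.4058 → Model B has the better fit

Strength of effect — compare |β₁|:
- Model A: β₁ = 3.9393 → predicted house price rises 3.9393 thousand dollars per additional hundred sq ft of floor area
- Model B: β₁ = 15.2699 → predicted house price rises 15.2699 thousand dollars per additional hundred sq ft of floor area
- |3.9393| < |15.2699| → Model B shows the stronger marginal effect

Note: A better fit (higher R²) doesn't necessarily mean a more important relationship.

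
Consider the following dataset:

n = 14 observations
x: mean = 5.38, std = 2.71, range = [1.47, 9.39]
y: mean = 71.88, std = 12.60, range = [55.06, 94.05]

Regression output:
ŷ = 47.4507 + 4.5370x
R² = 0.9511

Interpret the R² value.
The model explains 95.11% of the variance in y (R² = 0.9511), leaving 4.89% unexplained; the fit is strong.

R² = 1 − SS_res/SS_tot compares the residual scatter to the total scatter of y about its mean.

Here R² = 0.9511:
- Explained: 95.11% of the variation in y
- Unexplained (residual): 100% − 95.11% = 4.89%
- Rule of thumb (below 0.3 weak; 0.3 to below 0.7 moderate; 0.7 and above strong) → strong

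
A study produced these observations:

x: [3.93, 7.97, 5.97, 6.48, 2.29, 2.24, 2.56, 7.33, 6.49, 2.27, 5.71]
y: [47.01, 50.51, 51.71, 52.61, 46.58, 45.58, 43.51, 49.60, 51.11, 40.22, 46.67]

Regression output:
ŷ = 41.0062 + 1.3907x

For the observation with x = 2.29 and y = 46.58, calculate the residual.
Residual = 2.3891

The residual is the difference between the actual value and the predicted value:

Residual = y - ŷ

Step 1: Calculate predicted value
ŷ = 41.0062 + 1.3907 × 2.29
ŷ = 44.1909

Step 2: Calculate residual
Residual = 46.58 - 44.1909
Residual = 2.3891

The residual is positive, so the observed y = 46.58 sits above the regression line (the line underestimates it by 2.3891).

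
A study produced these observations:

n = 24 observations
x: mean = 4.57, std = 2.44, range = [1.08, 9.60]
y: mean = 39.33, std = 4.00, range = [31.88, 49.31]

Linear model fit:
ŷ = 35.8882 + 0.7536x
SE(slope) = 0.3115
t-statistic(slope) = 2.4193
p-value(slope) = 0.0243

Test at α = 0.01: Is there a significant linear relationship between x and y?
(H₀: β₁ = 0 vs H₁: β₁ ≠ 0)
Fail to reject H₀: p-value = 0.0243 ≥ α = 0.01. The linear relationship is not significant at the 1% level.

Hypothesis test for the slope coefficient:

H₀: β₁ = 0 (no linear relationship)
H₁: β₁ ≠ 0 (linear relationship exists)

Test statistic: t = β̂₁ / SE(β̂₁) = 0.7536 / 0.3115 = 2.4193

p = 0.0243: how often a slope estimate this far from 0 (in SE units) would arise by chance if β₁ were truly 0.

Decision rule: reject H₀ if p-value < α.
p-value = 0.0243 ≥ α = 0.01 → fail to reject H₀.

Conclusion: the linear association between x and y is not significant at the 1% level.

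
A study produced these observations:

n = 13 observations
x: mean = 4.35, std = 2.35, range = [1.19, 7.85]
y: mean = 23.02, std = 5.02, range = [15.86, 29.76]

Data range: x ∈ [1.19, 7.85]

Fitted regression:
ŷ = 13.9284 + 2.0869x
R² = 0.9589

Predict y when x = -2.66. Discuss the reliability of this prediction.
ŷ = 8.3772, but this is extrapolation (below the data range [1.19, 7.85]) and may be unreliable.

Prediction calculation:
ŷ = 13.9284 + 2.0869 × (-2.66)
ŷ = 8.3772

Reliability:
- Data range: x ∈ [1.19, 7.85]
- Prediction point: x = -2.66 is 3.85 units below the observed range → this is EXTRAPOLATION, not interpolation

Why that matters here:
- There are no observations near this x to validate the fitted line there
- The standard error of prediction grows with (x − x̄)², and x = -2.66 is far from x̄ = 4.35
- The linear relationship may not hold outside the observed range

Report the number if required, but flag clearly that it is an extrapolation.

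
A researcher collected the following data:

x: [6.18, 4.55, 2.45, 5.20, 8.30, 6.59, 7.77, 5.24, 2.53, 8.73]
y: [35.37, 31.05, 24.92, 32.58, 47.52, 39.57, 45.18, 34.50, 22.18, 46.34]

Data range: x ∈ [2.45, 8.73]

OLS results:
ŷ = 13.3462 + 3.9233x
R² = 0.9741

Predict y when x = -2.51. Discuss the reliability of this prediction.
ŷ = 3.4987, but this is extrapolation (below the data range [2.45, 8.73]) and may be unreliable.

Prediction calculation:
ŷ = 13.3462 + 3.9233 × (-2.51)
ŷ = 3.4987

Reliability:
- Data range: x ∈ [2.45, 8.73]
- Prediction point: x = -2.51 is 4.96 units below the observed range → this is EXTRAPOLATION, not interpolation

Why that matters here:
- The linear relationship may not hold outside the observed range
- Real relationships often flatten, saturate, or turn nonlinear at extremes

Report the number if required, but flag clearly that it is an extrapolation.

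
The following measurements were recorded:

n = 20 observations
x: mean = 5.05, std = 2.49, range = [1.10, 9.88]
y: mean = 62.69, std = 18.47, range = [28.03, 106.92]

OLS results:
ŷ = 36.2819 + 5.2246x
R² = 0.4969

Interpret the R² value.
R² = 0.4969 means 49.69% of the variation in y is explained by the linear relationship with x. This indicates a moderate fit.

The coefficient of determination R² is the fraction of the total variation in y that the fitted line accounts for.

Here R² = 0.4969:
- Explained: 49.69% of the variation in y
- Unexplained (residual): 100% − 49.69% = 50.31%
- Rule of thumb (below 0.3 weak; 0.3 to below 0.7 moderate; 0.7 and above strong) → moderate

Note: R² says nothing about causation, and a high R² does not by itself mean the linear form is appropriate — check the residuals.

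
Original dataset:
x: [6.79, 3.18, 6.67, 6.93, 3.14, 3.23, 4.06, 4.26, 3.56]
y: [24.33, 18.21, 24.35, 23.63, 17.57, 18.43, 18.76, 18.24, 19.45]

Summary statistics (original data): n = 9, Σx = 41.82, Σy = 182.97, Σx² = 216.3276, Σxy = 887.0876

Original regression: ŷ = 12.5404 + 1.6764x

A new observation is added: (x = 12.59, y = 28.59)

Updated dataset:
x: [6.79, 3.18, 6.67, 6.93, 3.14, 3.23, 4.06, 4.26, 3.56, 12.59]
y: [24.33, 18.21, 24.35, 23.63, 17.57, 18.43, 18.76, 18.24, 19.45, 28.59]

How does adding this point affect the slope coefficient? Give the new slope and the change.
The slope changes from 1.6764 to 1.2176 (change of -0.4588, or -27.4%).

The new point has HIGH LEVERAGE: x = 12.59 is far from the original mean x̄ = 41.82/9 ≈ 4.65 (original range [3.14, 6.93]).

Step 1: Update the sums with the new point (n goes from 9 to 10)
Σx  = 41.82 + 12.59 = 54.41
Σy  = 182.97 + 28.59 = 211.56
Σx² = 216.3276 + 12.59² = 216.3276 + 158.5081 = 374.8357
Σxy = 887.0876 + 12.59×28.59 = 887.0876 + 359.9481 = 1247.0357

Step 2: Recompute the slope with b₁ = (nΣxy − ΣxΣy) / (nΣx² − (Σx)²)
Numerator   = 10×1247.0357 − 54.41×211.56 = 12470.3570 − 11510.9796 = 959.3774
Denominator = 10×374.8357 − 54.41² = 3748.3570 − 2960.4481 = 787.9089
b₁(new) = 959.3774 / 787.9089 = 1.2176

(Same formula on the original sums: (9×887.0876 − 41.82×182.97) / (9×216.3276 − 41.82²) = 331.9830 / 198.0360 = 1.6764, matching the given fit.)

Step 3: Change in slope
Δβ₁ = 1.2176 − 1.6764 = -0.4588
Relative change = -0.4588 / 1.6764 × 100% = -27.4%
→ the slope decreases when the point is added.

A high-leverage point only changes the slope if it is off the original line; here y = 28.59 is below the original trend, so the slope decreases.
In practice: examine leverage (hᵢ) and Cook's distance rather than deleting it automatically; investigate whether it comes from the same population as the rest of the sample.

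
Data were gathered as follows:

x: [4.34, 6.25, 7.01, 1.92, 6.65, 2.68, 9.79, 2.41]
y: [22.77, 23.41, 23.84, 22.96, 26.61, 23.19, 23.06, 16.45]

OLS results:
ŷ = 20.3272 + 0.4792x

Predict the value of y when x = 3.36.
ŷ = 21.9373

To predict y for x = 3.36, substitute into the regression equation:

ŷ = 20.3272 + 0.4792 × 3.36
ŷ = 20.3272 + 1.6101
ŷ = 21.9373

This is the fitted mean response at that x — an individual observation would come with a wider prediction interval.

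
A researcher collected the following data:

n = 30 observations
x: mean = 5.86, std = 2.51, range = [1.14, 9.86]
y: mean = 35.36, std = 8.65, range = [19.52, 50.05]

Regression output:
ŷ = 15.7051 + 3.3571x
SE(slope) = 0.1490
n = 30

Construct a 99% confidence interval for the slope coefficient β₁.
The 99% CI for β₁ is (2.9454, 3.7688)

Confidence interval for the slope:

The 99% CI for β₁ is: β̂₁ ± t*(α/2, n-2) × SE(β̂₁)

Step 1: Find critical t-value
- Confidence level = 0.99
- Degrees of freedom = n - 2 = 30 - 2 = 28
- t*(α/2, 28) = 2.7633

Step 2: Calculate margin of error
Margin = 2.7633 × 0.1490 = 0.4117

Step 3: Construct interval
CI = 3.3571 ± 0.4117
CI = (2.9454, 3.7688)

Interpretation: each one-unit increase in x is associated with a change in mean y of between 2.9454 and 3.7688, with 99% confidence.
The interval does not include 0, suggesting a significant linear relationship.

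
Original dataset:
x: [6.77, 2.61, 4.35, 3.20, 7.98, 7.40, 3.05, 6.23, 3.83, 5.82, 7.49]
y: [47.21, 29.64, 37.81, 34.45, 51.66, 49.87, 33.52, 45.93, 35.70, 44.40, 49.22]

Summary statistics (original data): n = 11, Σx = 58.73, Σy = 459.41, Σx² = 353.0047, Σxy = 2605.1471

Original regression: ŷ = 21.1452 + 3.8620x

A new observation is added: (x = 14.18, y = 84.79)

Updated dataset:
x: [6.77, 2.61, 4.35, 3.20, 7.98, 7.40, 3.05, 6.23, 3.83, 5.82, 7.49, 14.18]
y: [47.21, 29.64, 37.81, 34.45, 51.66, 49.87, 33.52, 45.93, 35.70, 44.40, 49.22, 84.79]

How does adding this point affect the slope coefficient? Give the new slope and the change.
Adding the point moves β₁ from 3.8620 to 4.5099, i.e. it increases by 0.6479 (+16.8%).

x = 14.18 lies well outside the original x-range [2.61, 7.98] (x̄ ≈ 5.34), so this observation has high leverage and can move the slope substantially.

Step 1: Update the sums with the new point (n goes from 11 to 12)
Σx  = 58.73 + 14.18 = 72.91
Σy  = 459.41 + 84.79 = 544.20
Σx² = 353.0047 + 14.18² = 353.0047 + 201.0724 = 554.0771
Σxy = 2605.1471 + 14.18×84.79 = 2605.1471 + 1202.3222 = 3807.4693

Step 2: Recompute the slope with b₁ = (nΣxy − ΣxΣy) / (nΣx² − (Σx)²)
Numerator   = 12×3807.4693 − 72.91×544.20 = 45689.6316 − 39677.6220 = 6012.0096
Denominator = 12×554.0771 − 72.91² = 6648.9252 − 5315.8681 = 1333.0571
b₁(new) = 6012.0096 / 1333.0571 = 4.5099

(Same formula on the original sums: (11×2605.1471 − 58.73×459.41) / (11×353.0047 − 58.73²) = 1675.4688 / 433.8388 = 3.8620, matching the given fit.)

Step 3: Change in slope
Δβ₁ = 4.5099 − 3.8620 = +0.6479
Relative change = +0.6479 / 3.8620 × 100% = +16.8%
→ the slope increases when the point is added.

Because the point sits above the extension of the original line at a high-leverage x, it tilts the fit up.
In practice: investigate whether it comes from the same population as the rest of the sample.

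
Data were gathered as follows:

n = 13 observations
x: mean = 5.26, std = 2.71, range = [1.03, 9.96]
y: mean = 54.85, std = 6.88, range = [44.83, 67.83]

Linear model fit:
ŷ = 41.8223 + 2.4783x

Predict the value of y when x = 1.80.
ŷ = 46.2832

Plug x = 1.80 into the fitted line:

ŷ = 41.8223 + 2.4783 × 1.80
ŷ = 41.8223 + 4.4609
ŷ = 46.2832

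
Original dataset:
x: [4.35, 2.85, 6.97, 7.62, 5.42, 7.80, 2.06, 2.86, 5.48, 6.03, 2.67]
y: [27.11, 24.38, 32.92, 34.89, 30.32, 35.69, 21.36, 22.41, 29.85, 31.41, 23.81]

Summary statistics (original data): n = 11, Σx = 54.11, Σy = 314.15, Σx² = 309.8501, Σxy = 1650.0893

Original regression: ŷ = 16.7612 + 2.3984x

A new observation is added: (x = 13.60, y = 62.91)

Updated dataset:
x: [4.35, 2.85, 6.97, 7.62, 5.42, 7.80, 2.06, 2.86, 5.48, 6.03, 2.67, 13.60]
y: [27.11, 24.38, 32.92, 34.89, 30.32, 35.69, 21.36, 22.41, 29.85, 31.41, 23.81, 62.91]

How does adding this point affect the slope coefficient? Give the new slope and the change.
Adding the point moves β₁ from 2.3984 to 3.3533, i.e. it increases by 0.9549 (+39.8%).

x = 13.60 lies well outside the original x-range [2.06, 7.80] (x̄ ≈ 4.92), so this observation has high leverage and can move the slope substantially.

Step 1: Update the sums with the new point (n goes from 11 to 12)
Σx  = 54.11 + 13.60 = 67.71
Σy  = 314.15 + 62.91 = 377.06
Σx² = 309.8501 + 13.60² = 309.8501 + 184.9600 = 494.8101
Σxy = 1650.0893 + 13.60×62.91 = 1650.0893 + 855.5760 = 2505.6653

Step 2: Recompute the slope with b₁ = (nΣxy − ΣxΣy) / (nΣx² − (Σx)²)
Numerator   = 12×2505.6653 − 67.71×377.06 = 30067.9836 − 25530.7326 = 4537.2510
Denominator = 12×494.8101 − 67.71² = 5937.7212 − 4584.6441 = 1353.0771
b₁(new) = 4537.2510 / 1353.0771 = 3.3533

(Same formula on the original sums: (11×1650.0893 − 54.11×314.15) / (11×309.8501 − 54.11²) = 1152.3258 / 480.4590 = 2.3984, matching the given fit.)

Step 3: Change in slope
Δβ₁ = 3.3533 − 2.3984 = +0.9549
Relative change = +0.9549 / 2.3984 × 100% = +39.8%
→ the slope increases when the point is added.

Because the point sits above the extension of the original line at a high-leverage x, it tilts the fit up.
In practice: investigate whether it comes from the same population as the rest of the sample.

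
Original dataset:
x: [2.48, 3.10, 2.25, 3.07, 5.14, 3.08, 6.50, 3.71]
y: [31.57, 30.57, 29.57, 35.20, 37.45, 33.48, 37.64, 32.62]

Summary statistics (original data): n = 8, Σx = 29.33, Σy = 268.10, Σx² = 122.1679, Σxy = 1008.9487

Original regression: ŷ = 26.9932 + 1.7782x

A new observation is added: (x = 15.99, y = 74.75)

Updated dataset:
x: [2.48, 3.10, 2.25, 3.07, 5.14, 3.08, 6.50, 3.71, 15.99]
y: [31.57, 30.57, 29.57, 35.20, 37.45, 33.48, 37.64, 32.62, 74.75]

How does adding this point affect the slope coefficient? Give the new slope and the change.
The slope changes from 1.7782 to 3.1928 (change of +1.4146, or +79.6%).

x = 15.99 lies well outside the original x-range [2.25, 6.50] (x̄ ≈ 3.67), so this observation has high leverage and can move the slope substantially.

Step 1: Update the sums with the new point (n goes from 8 to 9)
Σx  = 29.33 + 15.99 = 45.32
Σy  = 268.10 + 74.75 = 342.85
Σx² = 122.1679 + 15.99² = 122.1679 + 255.6801 = 377.8480
Σxy = 1008.9487 + 15.99×74.75 = 1008.9487 + 1195.2525 = 2204.2012

Step 2: Recompute the slope with b₁ = (nΣxy − ΣxΣy) / (nΣx² − (Σx)²)
Numerator   = 9×2204.2012 − 45.32×342.85 = 19837.8108 − 15537.9620 = 4299.8488
Denominator = 9×377.8480 − 45.32² = 3400.6320 − 2053.9024 = 1346.7296
b₁(new) = 4299.8488 / 1346.7296 = 3.1928

(Same formula on the original sums: (8×1008.9487 − 29.33×268.10) / (8×122.1679 − 29.33²) = 208.2166 / 117.0943 = 1.7782, matching the given fit.)

Step 3: Change in slope
Δβ₁ = 3.1928 − 1.7782 = +1.4146
Relative change = +1.4146 / 1.7782 × 100% = +79.6%
→ the slope increases when the point is added.

Because the point sits above the extension of the original line at a high-leverage x, it tilts the fit up.
In practice: investigate whether it comes from the same population as the rest of the sample; examine leverage (hᵢ) and Cook's distance rather than deleting it automatically.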